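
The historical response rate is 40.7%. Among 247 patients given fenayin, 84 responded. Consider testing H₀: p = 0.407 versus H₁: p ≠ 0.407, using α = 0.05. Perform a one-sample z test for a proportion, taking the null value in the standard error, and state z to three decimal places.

p̂ = 84/247 ≈ 0.34008.
Under H₀, SE = √(0.407·0.593/247) = √(0.00097713) = 0.03126.
z = (0.34008 − 0.407)/0.03126 = -0.06692/0.03126 = -2.141.
Two-sided p-value ≈ 2·Φ(−2.141) = 0.0323. With α = 0.05, reject H₀.

z = -2.141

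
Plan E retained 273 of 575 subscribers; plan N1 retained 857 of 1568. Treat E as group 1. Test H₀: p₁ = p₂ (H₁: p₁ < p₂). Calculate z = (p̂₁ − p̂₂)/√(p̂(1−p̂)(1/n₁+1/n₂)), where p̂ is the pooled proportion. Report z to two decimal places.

p̂₁ = 273/575 ≈ 0.4748, p̂₂ = 857/1568 ≈ 0.5466.
Pooled p̂ = (273+857)/(575+1568) = 1130/2143 = 0.5273.
SE = √(0.249255 × 0.00237689) = 0.0243.
z = (0.4748 − 0.5466)/0.0243 = -0.0718/0.0243 = -2.95.
p-value = P(Z < -2.949) ≈ 0.0016.

z = -2.95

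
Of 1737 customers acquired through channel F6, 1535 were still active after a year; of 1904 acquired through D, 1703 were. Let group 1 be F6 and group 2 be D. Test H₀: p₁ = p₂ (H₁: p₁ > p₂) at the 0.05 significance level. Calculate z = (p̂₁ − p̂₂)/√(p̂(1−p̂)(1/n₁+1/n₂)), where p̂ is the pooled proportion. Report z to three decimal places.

z = -1.030

p̂₁ = 1535/1737 = 0.88371, p̂₂ = 1703/1904 = 0.89443.
Pooled p̂ = (1535+1703)/(1737+1904) = 3238/3641 = 0.88932.
SE = √(0.098433 × 0.00110092) = 0.01041.
z = (0.88371 − 0.89443)/0.01041 = -0.01072/0.01041 = -1.030.
p-value = P(Z > -1.030) ≈ 0.8486, so at α = 0.05 we fail to reject H₀.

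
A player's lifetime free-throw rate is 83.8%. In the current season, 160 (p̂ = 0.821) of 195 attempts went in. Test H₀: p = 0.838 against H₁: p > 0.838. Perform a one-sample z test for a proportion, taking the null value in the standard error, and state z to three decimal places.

z = -0.663

p̂ = 160/195 ≈ 0.82051.
Standard error under H₀: √(0.838×0.162/195) = 0.02639.
z = (0.82051 − 0.838)/0.02639 = -0.01749/0.02639 = -0.663.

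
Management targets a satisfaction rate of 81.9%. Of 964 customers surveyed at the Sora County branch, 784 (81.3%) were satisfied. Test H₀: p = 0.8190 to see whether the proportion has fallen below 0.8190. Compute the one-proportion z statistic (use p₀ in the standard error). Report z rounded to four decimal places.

z = -0.4614

p̂ = 784/964 ≈ 0.813278.
SE = √(p₀(1−p₀)/n) = √(0.14824/964) = 0.012401.
z = (0.813278 − 0.819)/0.012401 = -0.005722/0.012401 = -0.4614.
p-value = P(Z < -0.461) ≈ 0.3222.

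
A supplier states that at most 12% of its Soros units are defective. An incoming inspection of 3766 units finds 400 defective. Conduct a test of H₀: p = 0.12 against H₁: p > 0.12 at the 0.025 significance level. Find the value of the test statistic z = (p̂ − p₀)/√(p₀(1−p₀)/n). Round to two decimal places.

z = -2.60

p̂ = 400/3766 = 0.1062.
SE = √(p₀(1−p₀)/n) = √(0.1056/3766) = 0.0053.
z = (0.1062 − 0.12)/0.0053 = -0.0138/0.0053 = -2.60.
p-value = P(Z > -2.604) ≈ 0.9954. With α = 0.025, fail to reject H₀.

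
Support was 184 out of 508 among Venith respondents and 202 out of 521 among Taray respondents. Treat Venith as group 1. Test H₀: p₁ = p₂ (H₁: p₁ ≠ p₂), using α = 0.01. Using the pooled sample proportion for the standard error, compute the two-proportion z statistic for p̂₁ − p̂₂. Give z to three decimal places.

p̂₁ = 184/508 = 0.36220, p̂₂ = 202/521 = 0.38772.
Pooled p̂ = (184+202)/(508+521) = 386/1029 = 0.37512.
SE = √(0.234405 × 0.00388789) = 0.03019.
z = (0.36220 − 0.38772)/0.03019 = -0.02552/0.03019 = -0.845.
p-value = 2·P(Z > 0.845) ≈ 0.3981. With α = 0.01, fail to reject H₀.

z = -0.845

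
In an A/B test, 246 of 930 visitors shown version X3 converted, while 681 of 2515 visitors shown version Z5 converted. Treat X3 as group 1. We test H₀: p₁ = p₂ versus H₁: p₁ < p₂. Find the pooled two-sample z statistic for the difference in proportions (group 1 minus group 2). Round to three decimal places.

p̂₁ = 246/930 ≈ 0.26452, p̂₂ = 681/2515 ≈ 0.27078.
Pooled p̂ = (246+681)/(930+2515) = 927/3445 = 0.26909.
SE = √(0.196679 × 0.00147288) = 0.01702.
z = (0.26452 − 0.27078)/0.01702 = -0.00626/0.01702 = -0.368.
p-value = P(Z < -0.368) ≈ 0.3565.

z = -0.368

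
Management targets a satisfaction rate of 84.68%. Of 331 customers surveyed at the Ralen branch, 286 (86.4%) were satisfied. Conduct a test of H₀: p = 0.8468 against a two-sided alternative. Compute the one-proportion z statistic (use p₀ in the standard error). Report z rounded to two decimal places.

p̂ = 286/331 ≈ 0.8640.
Standard error under H₀: √(0.8468×0.1532/331) = 0.0198.
z = (0.8640 − 0.8468)/0.0198 = 0.0172/0.0198 = 0.87.

z = 0.87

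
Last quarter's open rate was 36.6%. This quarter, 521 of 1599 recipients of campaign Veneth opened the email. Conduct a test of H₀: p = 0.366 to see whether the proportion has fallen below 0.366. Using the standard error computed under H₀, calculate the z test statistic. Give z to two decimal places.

p̂ = 521/1599 ≈ 0.32583.
Standard error under H₀: √(0.366×0.634/1599) = 0.01205.
z = (0.32583 − 0.366)/0.01205 = -0.04017/0.01205 = -3.33.

z = -3.33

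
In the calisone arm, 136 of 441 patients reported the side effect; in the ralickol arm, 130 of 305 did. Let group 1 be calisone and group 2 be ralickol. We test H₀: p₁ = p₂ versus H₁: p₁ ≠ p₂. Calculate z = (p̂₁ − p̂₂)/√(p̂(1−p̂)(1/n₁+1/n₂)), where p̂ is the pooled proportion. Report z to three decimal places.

p̂₁ = 136/441 ≈ 0.308390, p̂₂ = 130/305 ≈ 0.426230.
Pooled p̂ = (136+130)/(441+305) = 266/746 = 0.356568.
SE = √(p̂(1−p̂)(1/n₁+1/n₂)) = √(0.356568·0.643432·0.00554626) = √(0.00127246) = 0.035672.
z = (0.308390 − 0.426230)/0.035672 = -0.117840/0.035672 = -3.303.

z = -3.303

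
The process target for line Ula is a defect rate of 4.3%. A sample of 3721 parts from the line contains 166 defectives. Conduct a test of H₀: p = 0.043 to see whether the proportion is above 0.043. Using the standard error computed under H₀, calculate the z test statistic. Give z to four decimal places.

z = 0.4846

p̂ = 166/3721 = 0.0446117.
Standard error under H₀: √(0.043×0.957/3721) = 0.0033255.
z = (0.0446117 − 0.043)/0.0033255 = 0.0016117/0.0033255 = 0.4846.
p-value = P(Z > 0.485) ≈ 0.3140.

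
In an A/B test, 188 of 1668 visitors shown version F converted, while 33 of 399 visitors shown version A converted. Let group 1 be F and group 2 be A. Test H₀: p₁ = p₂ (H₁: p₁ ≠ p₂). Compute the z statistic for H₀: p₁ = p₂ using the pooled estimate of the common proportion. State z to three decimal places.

z = 1.742

p̂₁ = 188/1668 ≈ 0.11271, p̂₂ = 33/399 ≈ 0.08271.
Pooled p̂ = (188+33)/(1668+399) = 221/2067 = 0.10692.
SE = √(0.0954867 × 0.00310579) = 0.01722.
z = (0.11271 − 0.08271)/0.01722 = 0.03000/0.01722 = 1.742.
p-value = 2·P(Z > 1.742) ≈ 0.0815.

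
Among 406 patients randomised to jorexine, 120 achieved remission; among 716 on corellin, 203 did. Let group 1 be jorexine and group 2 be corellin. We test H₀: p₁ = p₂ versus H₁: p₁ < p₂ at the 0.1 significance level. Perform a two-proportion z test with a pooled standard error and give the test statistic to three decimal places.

z = 0.428

p̂₁ = 120/406 = 0.29557, p̂₂ = 203/716 = 0.28352.
Pooled p̂ = (120+203)/(406+716) = 323/1122 = 0.28788.
SE = √(0.205005 × 0.0038597) = 0.02813.
z = (0.29557 − 0.28352)/0.02813 = 0.01205/0.02813 = 0.428.
p-value = P(Z < 0.428) ≈ 0.6658, so at α = 0.1 we fail to reject H₀.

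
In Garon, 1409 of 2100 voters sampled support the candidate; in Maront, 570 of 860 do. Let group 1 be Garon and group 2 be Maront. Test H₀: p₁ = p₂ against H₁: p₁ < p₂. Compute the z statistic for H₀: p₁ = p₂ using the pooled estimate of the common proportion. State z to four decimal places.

p̂₁ = 1409/2100 = 0.6709524, p̂₂ = 570/860 = 0.6627907.
Pooled p̂ = (1409+570)/(2100+860) = 1979/2960 = 0.6685811.
SE = √(p̂(1−p̂)(1/n₁+1/n₂)) = √(0.6685811·0.3314189·0.00163898) = √(0.000363166) = 0.0190569.
z = (0.6709524 − 0.6627907)/0.0190569 = 0.0081617/0.0190569 = 0.4283.
p-value = P(Z < 0.428) ≈ 0.6658.

z = 0.4283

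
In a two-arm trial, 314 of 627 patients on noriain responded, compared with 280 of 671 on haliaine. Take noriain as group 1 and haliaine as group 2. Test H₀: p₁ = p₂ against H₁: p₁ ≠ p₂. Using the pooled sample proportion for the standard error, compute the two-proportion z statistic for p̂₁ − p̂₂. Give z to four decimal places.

z = 3.0178

p̂₁ = 314/627 = 0.500797, p̂₂ = 280/671 = 0.417288.
Pooled p̂ = (314+280)/(627+671) = 594/1298 = 0.457627.
SE = √(0.248205 × 0.00308521) = 0.027672.
z = (0.500797 − 0.417288)/0.027672 = 0.083509/0.027672 = 3.0178.
Two-sided p-value ≈ 2·Φ(−3.018) = 0.0025.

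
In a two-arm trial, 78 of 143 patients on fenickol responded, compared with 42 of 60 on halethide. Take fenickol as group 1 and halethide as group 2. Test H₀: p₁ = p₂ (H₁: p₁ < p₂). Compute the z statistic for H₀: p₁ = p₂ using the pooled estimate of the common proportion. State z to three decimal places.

p̂₁ = 78/143 = 0.54545, p̂₂ = 42/60 = 0.70000.
Pooled p̂ = (78+42)/(143+60) = 120/203 = 0.59113.
SE = √(0.241695 × 0.0236597) = 0.07562.
z = (0.54545 − 0.70000)/0.07562 = -0.15455/0.07562 = -2.044.

z = -2.044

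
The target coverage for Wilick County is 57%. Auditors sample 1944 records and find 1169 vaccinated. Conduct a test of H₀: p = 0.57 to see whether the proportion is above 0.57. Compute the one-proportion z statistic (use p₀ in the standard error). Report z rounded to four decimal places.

p̂ = 1169/1944 ≈ 0.6013374.
SE = √(p₀(1−p₀)/n) = √(0.2451/1944) = 0.0112285.
z = (0.6013374 − 0.57)/0.0112285 = 0.0313374/0.0112285 = 2.7909.

z = 2.7909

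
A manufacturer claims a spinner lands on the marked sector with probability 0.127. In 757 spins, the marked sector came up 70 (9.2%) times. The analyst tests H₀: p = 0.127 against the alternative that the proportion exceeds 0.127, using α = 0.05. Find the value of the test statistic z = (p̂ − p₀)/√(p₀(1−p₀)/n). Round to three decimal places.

p̂ = 70/757 ≈ 0.092470.
Standard error under H₀: √(0.127×0.873/757) = 0.012102.
z = (0.092470 − 0.127)/0.012102 = -0.034530/0.012102 = -2.853.
p-value = P(Z > -2.853) ≈ 0.9978, so at α = 0.05 we fail to reject H₀.

z = -2.853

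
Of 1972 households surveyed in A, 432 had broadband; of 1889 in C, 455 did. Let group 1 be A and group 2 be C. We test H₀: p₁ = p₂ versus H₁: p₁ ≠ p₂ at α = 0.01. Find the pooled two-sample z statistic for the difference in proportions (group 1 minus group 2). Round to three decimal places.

p̂₁ = 432/1972 = 0.21907, p̂₂ = 455/1889 = 0.24087.
Pooled p̂ = (432+455)/(1972+1889) = 887/3861 = 0.22973.
SE = √(p̂(1−p̂)(1/n₁+1/n₂)) = √(0.22973·0.77027·0.00103648) = √(0.000183411) = 0.01354.
z = (0.21907 − 0.24087)/0.01354 = -0.02180/0.01354 = -1.610.
p-value = 2·P(Z > 1.610) ≈ 0.1074, so at α = 0.01 we fail to reject H₀.

z = -1.610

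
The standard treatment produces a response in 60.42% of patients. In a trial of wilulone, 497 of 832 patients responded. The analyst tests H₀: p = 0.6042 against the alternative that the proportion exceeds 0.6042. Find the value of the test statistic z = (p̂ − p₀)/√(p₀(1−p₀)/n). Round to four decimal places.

z = -0.4037

p̂ = 497/832 ≈ 0.597356.
Under H₀, SE = √(0.6042·0.3958/832) = √(0.000287431) = 0.016954.
z = (0.597356 − 0.6042)/0.016954 = -0.006844/0.016954 = -0.4037.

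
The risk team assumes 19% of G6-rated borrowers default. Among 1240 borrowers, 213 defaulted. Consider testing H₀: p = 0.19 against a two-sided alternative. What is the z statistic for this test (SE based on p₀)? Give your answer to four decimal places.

z = -1.6360

p̂ = 213/1240 = 0.1717742.
SE = √(p₀(1−p₀)/n) = √(0.1539/1240) = 0.0111406.
z = (0.1717742 − 0.19)/0.0111406 = -0.0182258/0.0111406 = -1.6360.
Two-sided p-value ≈ 2·Φ(−1.636) = 0.1018.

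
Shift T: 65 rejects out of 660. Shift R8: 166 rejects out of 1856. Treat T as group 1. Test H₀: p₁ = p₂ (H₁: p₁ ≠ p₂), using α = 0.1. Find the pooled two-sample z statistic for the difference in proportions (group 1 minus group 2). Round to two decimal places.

z = 0.69

p̂₁ = 65/660 ≈ 0.0985, p̂₂ = 166/1856 ≈ 0.0894.
Pooled p̂ = (65+166)/(660+1856) = 231/2516 = 0.0918.
SE = √(p̂(1−p̂)(1/n₁+1/n₂)) = √(0.0918·0.9082·0.00205394) = √(0.000171264) = 0.0131.
z = (0.0985 − 0.0894)/0.0131 = 0.0091/0.0131 = 0.69.
p-value = 2·P(Z > 0.691) ≈ 0.4895. With α = 0.1, fail to reject H₀.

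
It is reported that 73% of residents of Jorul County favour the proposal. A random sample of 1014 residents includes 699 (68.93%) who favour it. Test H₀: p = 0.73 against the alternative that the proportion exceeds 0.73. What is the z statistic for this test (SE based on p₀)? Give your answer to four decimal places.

z = -2.9157

p̂ = 699/1014 = 0.689349.
Under H₀, SE = √(0.73·0.27/1014) = √(0.000194379) = 0.013942.
z = (0.689349 − 0.73)/0.013942 = -0.040651/0.013942 = -2.9157.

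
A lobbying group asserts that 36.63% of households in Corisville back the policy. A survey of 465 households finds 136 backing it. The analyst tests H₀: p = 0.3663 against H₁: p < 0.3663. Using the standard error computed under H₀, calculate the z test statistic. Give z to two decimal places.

z = -3.30

p̂ = 136/465 = 0.29247.
Under H₀, SE = √(0.3663·0.6337/465) = √(0.000499192) = 0.02234.
z = (0.29247 − 0.3663)/0.02234 = -0.07383/0.02234 = -3.30.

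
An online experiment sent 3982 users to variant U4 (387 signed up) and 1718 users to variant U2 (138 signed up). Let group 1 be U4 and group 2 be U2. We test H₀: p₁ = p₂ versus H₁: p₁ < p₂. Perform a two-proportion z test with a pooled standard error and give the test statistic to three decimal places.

p̂₁ = 387/3982 = 0.097187, p̂₂ = 138/1718 = 0.080326.
Pooled p̂ = (387+138)/(3982+1718) = 525/5700 = 0.092105.
SE = √(0.0836219 × 0.000833202) = 0.008347.
z = (0.097187 − 0.080326)/0.008347 = 0.016861/0.008347 = 2.020.
p-value = P(Z < 2.020) ≈ 0.9783.

z = 2.020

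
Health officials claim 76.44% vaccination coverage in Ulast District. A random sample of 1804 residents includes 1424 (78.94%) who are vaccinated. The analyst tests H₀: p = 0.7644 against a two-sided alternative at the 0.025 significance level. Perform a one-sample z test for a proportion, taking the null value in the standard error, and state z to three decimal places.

z = 2.498

p̂ = 1424/1804 = 0.78936.
Under H₀, SE = √(0.7644·0.2356/1804) = √(9.98296e-05) = 0.00999.
z = (0.78936 − 0.7644)/0.00999 = 0.02496/0.00999 = 2.498.
p-value = 2·P(Z > 2.498) ≈ 0.0125. With α = 0.025, reject H₀.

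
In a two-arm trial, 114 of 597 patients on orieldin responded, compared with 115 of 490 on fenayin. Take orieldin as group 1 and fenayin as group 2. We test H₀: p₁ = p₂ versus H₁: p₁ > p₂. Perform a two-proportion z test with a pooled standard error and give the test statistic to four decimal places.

z = -1.7596

p̂₁ = 114/597 = 0.190955, p̂₂ = 115/490 = 0.234694.
Pooled p̂ = (114+115)/(597+490) = 229/1087 = 0.210672.
SE = √(p̂(1−p̂)(1/n₁+1/n₂)) = √(0.210672·0.789328·0.00371586) = √(0.000617907) = 0.024858.
z = (0.190955 − 0.234694)/0.024858 = -0.043739/0.024858 = -1.7596.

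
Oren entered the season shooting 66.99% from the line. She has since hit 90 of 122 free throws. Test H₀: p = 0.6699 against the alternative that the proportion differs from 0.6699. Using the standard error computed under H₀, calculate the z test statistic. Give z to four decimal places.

z = 1.5926

p̂ = 90/122 ≈ 0.737705.
SE = √(p₀(1−p₀)/n) = √(0.22113/122) = 0.042574.
z = (0.737705 − 0.6699)/0.042574 = 0.067805/0.042574 = 1.5926.
Two-sided p-value ≈ 2·Φ(−1.593) = 0.1112.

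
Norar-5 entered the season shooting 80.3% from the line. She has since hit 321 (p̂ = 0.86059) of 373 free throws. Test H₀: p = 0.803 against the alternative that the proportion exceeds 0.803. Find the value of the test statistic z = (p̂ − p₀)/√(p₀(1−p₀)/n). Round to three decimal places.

z = 2.796

p̂ = 321/373 ≈ 0.860590.
Under H₀, SE = √(0.803·0.197/373) = √(0.000424105) = 0.020594.
z = (0.860590 − 0.803)/0.020594 = 0.057590/0.020594 = 2.796.
p-value = P(Z > 2.796) ≈ 0.0026.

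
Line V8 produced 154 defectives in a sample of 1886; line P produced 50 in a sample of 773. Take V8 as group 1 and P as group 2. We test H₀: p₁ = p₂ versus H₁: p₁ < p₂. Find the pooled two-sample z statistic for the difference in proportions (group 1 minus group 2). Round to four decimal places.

z = 1.4931

p̂₁ = 154/1886 ≈ 0.081654, p̂₂ = 50/773 ≈ 0.064683.
Pooled p̂ = (154+50)/(1886+773) = 204/2659 = 0.076721.
SE = √(0.0708345 × 0.00182388) = 0.011366.
z = (0.081654 − 0.064683)/0.011366 = 0.016971/0.011366 = 1.4931.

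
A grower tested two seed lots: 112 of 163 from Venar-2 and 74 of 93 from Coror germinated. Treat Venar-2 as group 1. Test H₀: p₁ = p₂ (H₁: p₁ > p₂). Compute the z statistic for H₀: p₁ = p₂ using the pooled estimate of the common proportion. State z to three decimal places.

p̂₁ = 112/163 ≈ 0.68712, p̂₂ = 74/93 ≈ 0.79570.
Pooled p̂ = (112+74)/(163+93) = 186/256 = 0.72656.
SE = √(p̂(1−p̂)(1/n₁+1/n₂)) = √(0.72656·0.27344·0.0168877) = √(0.00335506) = 0.05792.
z = (0.68712 − 0.79570)/0.05792 = -0.10858/0.05792 = -1.875.

z = -1.875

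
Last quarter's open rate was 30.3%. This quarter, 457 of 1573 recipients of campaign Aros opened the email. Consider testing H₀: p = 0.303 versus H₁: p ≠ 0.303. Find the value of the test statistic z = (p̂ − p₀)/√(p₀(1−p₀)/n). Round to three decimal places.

p̂ = 457/1573 ≈ 0.29053.
Under H₀, SE = √(0.303·0.697/1573) = √(0.00013426) = 0.01159.
z = (0.29053 − 0.303)/0.01159 = -0.01247/0.01159 = -1.076.
Two-sided p-value ≈ 2·Φ(−1.076) = 0.2817.

z = -1.076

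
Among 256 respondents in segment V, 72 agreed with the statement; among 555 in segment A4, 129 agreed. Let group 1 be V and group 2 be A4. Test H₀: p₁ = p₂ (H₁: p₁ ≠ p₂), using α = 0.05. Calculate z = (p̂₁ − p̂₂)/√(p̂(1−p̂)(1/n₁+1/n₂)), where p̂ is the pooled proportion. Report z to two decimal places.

z = 1.50

p̂₁ = 72/256 ≈ 0.2812, p̂₂ = 129/555 ≈ 0.2324.
Pooled p̂ = (72+129)/(256+555) = 201/811 = 0.2478.
SE = √(p̂(1−p̂)(1/n₁+1/n₂)) = √(0.2478·0.7522·0.00570805) = √(0.00106407) = 0.0326.
z = (0.2812 − 0.2324)/0.0326 = 0.0488/0.0326 = 1.50.
p-value = 2·P(Z > 1.497) ≈ 0.1345. With α = 0.05, fail to reject H₀.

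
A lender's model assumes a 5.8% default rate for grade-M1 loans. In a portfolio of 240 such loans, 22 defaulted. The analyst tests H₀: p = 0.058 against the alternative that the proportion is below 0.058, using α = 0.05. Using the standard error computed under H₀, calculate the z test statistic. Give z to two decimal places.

z = 2.23

p̂ = 22/240 = 0.0917.
SE = √(p₀(1−p₀)/n) = √(0.054636/240) = 0.0151.
z = (0.0917 − 0.058)/0.0151 = 0.0337/0.0151 = 2.23.
p-value = P(Z < 2.231) ≈ 0.9872; since p > α = 0.05, fail to reject H₀.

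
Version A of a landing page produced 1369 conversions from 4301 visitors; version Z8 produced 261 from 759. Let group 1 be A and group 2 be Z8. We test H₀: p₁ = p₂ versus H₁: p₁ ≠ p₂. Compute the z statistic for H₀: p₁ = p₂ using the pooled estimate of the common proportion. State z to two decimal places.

z = -1.39

p̂₁ = 1369/4301 = 0.3183, p̂₂ = 261/759 = 0.3439.
Pooled p̂ = (1369+261)/(4301+759) = 1630/5060 = 0.3221.
SE = √(p̂(1−p̂)(1/n₁+1/n₂)) = √(0.3221·0.6779·0.00155003) = √(0.00033847) = 0.0184.
z = (0.3183 − 0.3439)/0.0184 = -0.0256/0.0184 = -1.39.
p-value = 2·P(Z > 1.390) ≈ 0.1645.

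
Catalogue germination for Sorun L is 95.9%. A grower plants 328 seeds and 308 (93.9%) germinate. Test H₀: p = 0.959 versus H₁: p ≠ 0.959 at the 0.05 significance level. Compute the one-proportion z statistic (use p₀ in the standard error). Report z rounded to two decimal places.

z = -1.82

p̂ = 308/328 ≈ 0.93902.
Standard error under H₀: √(0.959×0.041/328) = 0.01095.
z = (0.93902 − 0.959)/0.01095 = -0.01998/0.01095 = -1.82.
Two-sided p-value ≈ 2·Φ(−1.824) = 0.0681, so at α = 0.05 we fail to reject H₀.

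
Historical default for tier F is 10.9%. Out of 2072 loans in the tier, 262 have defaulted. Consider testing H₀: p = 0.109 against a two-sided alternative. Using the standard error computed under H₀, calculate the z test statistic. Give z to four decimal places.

z = 2.5485

p̂ = 262/2072 ≈ 0.1264479.
Standard error under H₀: √(0.109×0.891/2072) = 0.0068463.
z = (0.1264479 − 0.109)/0.0068463 = 0.0174479/0.0068463 = 2.5485.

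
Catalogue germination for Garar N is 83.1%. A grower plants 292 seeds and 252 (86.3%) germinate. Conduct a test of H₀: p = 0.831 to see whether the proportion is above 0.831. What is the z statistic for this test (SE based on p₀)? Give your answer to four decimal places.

z = 1.4598

p̂ = 252/292 ≈ 0.863014.
SE = √(p₀(1−p₀)/n) = √(0.14044/292) = 0.021931.
z = (0.863014 − 0.831)/0.021931 = 0.032014/0.021931 = 1.4598.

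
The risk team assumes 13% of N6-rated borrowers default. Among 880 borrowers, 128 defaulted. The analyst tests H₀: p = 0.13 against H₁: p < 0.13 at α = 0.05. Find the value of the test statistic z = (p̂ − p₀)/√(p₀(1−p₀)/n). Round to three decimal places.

z = 1.363

p̂ = 128/880 ≈ 0.145455.
Standard error under H₀: √(0.13×0.87/880) = 0.011337.
z = (0.145455 − 0.13)/0.011337 = 0.015455/0.011337 = 1.363.
p-value = P(Z < 1.363) ≈ 0.9136; since p > α = 0.05, fail to reject H₀.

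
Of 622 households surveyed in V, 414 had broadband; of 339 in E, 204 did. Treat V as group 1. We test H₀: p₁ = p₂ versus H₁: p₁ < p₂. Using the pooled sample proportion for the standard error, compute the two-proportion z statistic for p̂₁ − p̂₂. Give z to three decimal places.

z = 1.973

p̂₁ = 414/622 = 0.66559, p̂₂ = 204/339 = 0.60177.
Pooled p̂ = (414+204)/(622+339) = 618/961 = 0.64308.
SE = √(p̂(1−p̂)(1/n₁+1/n₂)) = √(0.64308·0.35692·0.00455757) = √(0.00104609) = 0.03234.
z = (0.66559 − 0.60177)/0.03234 = 0.06382/0.03234 = 1.973.
p-value = P(Z < 1.973) ≈ 0.9758.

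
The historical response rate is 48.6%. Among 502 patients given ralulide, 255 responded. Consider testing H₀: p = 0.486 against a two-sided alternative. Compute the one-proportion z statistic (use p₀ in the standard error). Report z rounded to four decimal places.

p̂ = 255/502 = 0.507968.
SE = √(p₀(1−p₀)/n) = √(0.2498/502) = 0.022307.
z = (0.507968 − 0.486)/0.022307 = 0.021968/0.022307 = 0.9848.

z = 0.9848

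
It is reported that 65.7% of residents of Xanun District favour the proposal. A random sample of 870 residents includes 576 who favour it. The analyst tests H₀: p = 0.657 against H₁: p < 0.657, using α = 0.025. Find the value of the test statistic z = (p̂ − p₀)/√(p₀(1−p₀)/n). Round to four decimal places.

p̂ = 576/870 ≈ 0.662069.
Under H₀, SE = √(0.657·0.343/870) = √(0.000259024) = 0.016094.
z = (0.662069 − 0.657)/0.016094 = 0.005069/0.016094 = 0.3150.
p-value = P(Z < 0.315) ≈ 0.6236; since p > α = 0.025, fail to reject H₀.

z = 0.3150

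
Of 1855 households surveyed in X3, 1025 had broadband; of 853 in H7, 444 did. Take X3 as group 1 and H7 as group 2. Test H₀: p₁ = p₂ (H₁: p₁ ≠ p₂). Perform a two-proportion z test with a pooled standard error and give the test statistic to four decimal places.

z = 1.5548

p̂₁ = 1025/1855 = 0.552561, p̂₂ = 444/853 = 0.520516.
Pooled p̂ = (1025+444)/(1855+853) = 1469/2708 = 0.542467.
SE = √(p̂(1−p̂)(1/n₁+1/n₂)) = √(0.542467·0.457533·0.00171142) = √(0.000424768) = 0.020610.
z = (0.552561 − 0.520516)/0.020610 = 0.032045/0.020610 = 1.5548.
p-value = 2·P(Z > 1.555) ≈ 0.1200.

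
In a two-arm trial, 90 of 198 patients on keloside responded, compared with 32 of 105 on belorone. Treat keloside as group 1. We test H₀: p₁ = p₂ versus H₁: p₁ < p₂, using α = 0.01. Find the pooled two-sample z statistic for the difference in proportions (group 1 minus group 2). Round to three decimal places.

p̂₁ = 90/198 ≈ 0.45455, p̂₂ = 32/105 ≈ 0.30476.
Pooled p̂ = (90+32)/(198+105) = 122/303 = 0.40264.
SE = √(0.240521 × 0.0145743) = 0.05921.
z = (0.45455 − 0.30476)/0.05921 = 0.14979/0.05921 = 2.530.
p-value = P(Z < 2.530) ≈ 0.9943, so at α = 0.01 we fail to reject H₀.

z = 2.530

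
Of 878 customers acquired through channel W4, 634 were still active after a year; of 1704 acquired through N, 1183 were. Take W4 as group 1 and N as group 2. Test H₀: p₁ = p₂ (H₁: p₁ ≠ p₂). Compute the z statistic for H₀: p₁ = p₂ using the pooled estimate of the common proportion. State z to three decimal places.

p̂₁ = 634/878 = 0.72210, p̂₂ = 1183/1704 = 0.69425.
Pooled p̂ = (634+1183)/(878+1704) = 1817/2582 = 0.70372.
SE = √(0.208499 × 0.00172581) = 0.01897.
z = (0.72210 − 0.69425)/0.01897 = 0.02785/0.01897 = 1.468.

z = 1.468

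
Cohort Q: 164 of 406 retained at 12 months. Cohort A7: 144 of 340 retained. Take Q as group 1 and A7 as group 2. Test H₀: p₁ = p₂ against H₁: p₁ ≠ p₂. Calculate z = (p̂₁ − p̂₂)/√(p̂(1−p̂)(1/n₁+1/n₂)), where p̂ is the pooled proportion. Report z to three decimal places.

p̂₁ = 164/406 = 0.40394, p̂₂ = 144/340 = 0.42353.
Pooled p̂ = (164+144)/(406+340) = 308/746 = 0.41287.
SE = √(0.242408 × 0.00540423) = 0.03619.
z = (0.40394 − 0.42353)/0.03619 = -0.01959/0.03619 = -0.541.

z = -0.541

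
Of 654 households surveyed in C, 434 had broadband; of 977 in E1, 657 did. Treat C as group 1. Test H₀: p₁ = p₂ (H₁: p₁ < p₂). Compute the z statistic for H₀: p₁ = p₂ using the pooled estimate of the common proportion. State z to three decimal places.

z = -0.373

p̂₁ = 434/654 ≈ 0.66361, p̂₂ = 657/977 ≈ 0.67247.
Pooled p̂ = (434+657)/(654+977) = 1091/1631 = 0.66891.
SE = √(0.221468 × 0.00255259) = 0.02378.
z = (0.66361 − 0.67247)/0.02378 = -0.00886/0.02378 = -0.373.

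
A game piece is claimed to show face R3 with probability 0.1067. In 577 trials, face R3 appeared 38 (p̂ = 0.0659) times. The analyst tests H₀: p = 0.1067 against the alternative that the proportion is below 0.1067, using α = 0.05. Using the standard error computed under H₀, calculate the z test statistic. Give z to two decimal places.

p̂ = 38/577 = 0.06586.
SE = √(p₀(1−p₀)/n) = √(0.095315/577) = 0.01285.
z = (0.06586 − 0.1067)/0.01285 = -0.04084/0.01285 = -3.18.
p-value = P(Z < -3.178) ≈ 0.0007, so at α = 0.05 we reject H₀.

z = -3.18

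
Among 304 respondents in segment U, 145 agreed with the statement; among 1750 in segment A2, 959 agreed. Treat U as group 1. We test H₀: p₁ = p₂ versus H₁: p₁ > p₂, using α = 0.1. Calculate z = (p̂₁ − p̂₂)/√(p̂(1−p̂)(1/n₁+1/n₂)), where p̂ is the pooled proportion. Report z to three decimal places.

p̂₁ = 145/304 = 0.47697, p̂₂ = 959/1750 = 0.54800.
Pooled p̂ = (145+959)/(304+1750) = 1104/2054 = 0.53749.
SE = √(p̂(1−p̂)(1/n₁+1/n₂)) = √(0.53749·0.46251·0.0038609) = √(0.0009598) = 0.03098.
z = (0.47697 − 0.54800)/0.03098 = -0.07103/0.03098 = -2.293.
p-value = P(Z > -2.293) ≈ 0.9891; since p > α = 0.1, fail to reject H₀.

z = -2.293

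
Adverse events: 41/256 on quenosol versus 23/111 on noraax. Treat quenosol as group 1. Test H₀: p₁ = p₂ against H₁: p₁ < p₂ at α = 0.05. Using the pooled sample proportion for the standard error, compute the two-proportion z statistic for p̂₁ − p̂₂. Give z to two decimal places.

z = -1.09

p̂₁ = 41/256 = 0.1602, p̂₂ = 23/111 = 0.2072.
Pooled p̂ = (41+23)/(256+111) = 64/367 = 0.1744.
SE = √(0.143976 × 0.0129153) = 0.0431.
z = (0.1602 − 0.2072)/0.0431 = -0.0470/0.0431 = -1.09.
p-value = P(Z < -1.091) ≈ 0.1376. With α = 0.05, fail to reject H₀.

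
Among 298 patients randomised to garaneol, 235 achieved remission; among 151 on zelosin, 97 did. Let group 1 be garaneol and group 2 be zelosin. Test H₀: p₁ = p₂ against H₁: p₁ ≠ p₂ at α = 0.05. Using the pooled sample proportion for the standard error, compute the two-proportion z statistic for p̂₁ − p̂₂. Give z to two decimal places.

p̂₁ = 235/298 = 0.78859, p̂₂ = 97/151 = 0.64238.
Pooled p̂ = (235+97)/(298+151) = 332/449 = 0.73942.
SE = √(0.192678 × 0.00997822) = 0.04385.
z = (0.78859 − 0.64238)/0.04385 = 0.14621/0.04385 = 3.33.
p-value = 2·P(Z > 3.334) ≈ 0.0009; since p < α = 0.05, reject H₀.

z = 3.33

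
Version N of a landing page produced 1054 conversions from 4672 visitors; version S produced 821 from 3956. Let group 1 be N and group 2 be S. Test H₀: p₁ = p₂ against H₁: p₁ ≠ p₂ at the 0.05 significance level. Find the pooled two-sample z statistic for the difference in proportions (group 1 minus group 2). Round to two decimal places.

p̂₁ = 1054/4672 ≈ 0.2256, p̂₂ = 821/3956 ≈ 0.2075.
Pooled p̂ = (1054+821)/(4672+3956) = 1875/8628 = 0.2173.
SE = √(0.17009 × 0.000466822) = 0.0089.
z = (0.2256 − 0.2075)/0.0089 = 0.0181/0.0089 = 2.03.
Two-sided p-value ≈ 2·Φ(−2.027) = 0.0426. With α = 0.05, reject H₀.

z = 2.03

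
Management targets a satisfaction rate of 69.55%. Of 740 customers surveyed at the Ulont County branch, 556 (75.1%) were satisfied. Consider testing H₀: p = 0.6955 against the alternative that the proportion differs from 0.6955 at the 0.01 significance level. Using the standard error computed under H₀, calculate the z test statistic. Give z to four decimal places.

p̂ = 556/740 = 0.751351.
SE = √(p₀(1−p₀)/n) = √(0.21178/740) = 0.016917.
z = (0.751351 − 0.6955)/0.016917 = 0.055851/0.016917 = 3.3015.
Two-sided p-value ≈ 2·Φ(−3.301) = 0.0010. With α = 0.01, reject H₀.

z = 3.3015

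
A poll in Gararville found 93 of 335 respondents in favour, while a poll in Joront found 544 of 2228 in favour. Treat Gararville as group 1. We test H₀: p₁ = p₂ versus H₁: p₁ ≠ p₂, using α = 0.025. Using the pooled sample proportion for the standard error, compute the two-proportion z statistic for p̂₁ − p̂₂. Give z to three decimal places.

z = 1.321

p̂₁ = 93/335 = 0.27761, p̂₂ = 544/2228 = 0.24417.
Pooled p̂ = (93+544)/(335+2228) = 637/2563 = 0.24854.
SE = √(p̂(1−p̂)(1/n₁+1/n₂)) = √(0.24854·0.75146·0.00343391) = √(0.000641338) = 0.02532.
z = (0.27761 − 0.24417)/0.02532 = 0.03344/0.02532 = 1.321.
Two-sided p-value ≈ 2·Φ(−1.321) = 0.1866. With α = 0.025, fail to reject H₀.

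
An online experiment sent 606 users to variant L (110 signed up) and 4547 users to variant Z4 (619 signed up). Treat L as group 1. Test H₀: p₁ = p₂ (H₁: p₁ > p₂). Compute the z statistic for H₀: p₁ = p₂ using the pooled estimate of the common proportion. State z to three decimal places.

z = 3.011

p̂₁ = 110/606 = 0.181518, p̂₂ = 619/4547 = 0.136134.
Pooled p̂ = (110+619)/(606+4547) = 729/5153 = 0.141471.
SE = √(0.121457 × 0.00187009) = 0.015071.
z = (0.181518 − 0.136134)/0.015071 = 0.045384/0.015071 = 3.011.
p-value = P(Z > 3.011) ≈ 0.0013.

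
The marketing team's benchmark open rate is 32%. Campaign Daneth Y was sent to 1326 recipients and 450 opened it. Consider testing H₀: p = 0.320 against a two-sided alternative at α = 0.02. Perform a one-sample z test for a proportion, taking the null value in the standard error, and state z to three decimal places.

p̂ = 450/1326 ≈ 0.33937.
Standard error under H₀: √(0.32×0.68/1326) = 0.01281.
z = (0.33937 − 0.32)/0.01281 = 0.01937/0.01281 = 1.512.
p-value = 2·P(Z > 1.512) ≈ 0.1306. With α = 0.02, fail to reject H₀.

z = 1.512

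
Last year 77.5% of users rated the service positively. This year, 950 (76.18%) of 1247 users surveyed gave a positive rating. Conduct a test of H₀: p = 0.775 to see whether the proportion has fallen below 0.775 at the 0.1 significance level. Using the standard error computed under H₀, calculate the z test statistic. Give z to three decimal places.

p̂ = 950/1247 ≈ 0.761828.
SE = √(p₀(1−p₀)/n) = √(0.17437/1247) = 0.011825.
z = (0.761828 − 0.775)/0.011825 = -0.013172/0.011825 = -1.114.
p-value = P(Z < -1.114) ≈ 0.1327, so at α = 0.1 we fail to reject H₀.

z = -1.114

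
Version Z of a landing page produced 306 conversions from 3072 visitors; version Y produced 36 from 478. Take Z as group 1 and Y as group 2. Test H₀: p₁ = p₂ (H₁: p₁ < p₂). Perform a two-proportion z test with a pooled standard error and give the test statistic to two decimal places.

z = 1.67

p̂₁ = 306/3072 ≈ 0.09961, p̂₂ = 36/478 ≈ 0.07531.
Pooled p̂ = (306+36)/(3072+478) = 342/3550 = 0.09634.
SE = √(0.087057 × 0.00241757) = 0.01451.
z = (0.09961 − 0.07531)/0.01451 = 0.02430/0.01451 = 1.67.
p-value = P(Z < 1.675) ≈ 0.9530.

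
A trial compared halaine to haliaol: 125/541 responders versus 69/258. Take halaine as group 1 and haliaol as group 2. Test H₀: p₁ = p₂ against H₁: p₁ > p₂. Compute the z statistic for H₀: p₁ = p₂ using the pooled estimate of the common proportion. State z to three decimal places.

p̂₁ = 125/541 = 0.23105, p̂₂ = 69/258 = 0.26744.
Pooled p̂ = (125+69)/(541+258) = 194/799 = 0.24280.
SE = √(p̂(1−p̂)(1/n₁+1/n₂)) = √(0.24280·0.75720·0.0057244) = √(0.00105243) = 0.03244.
z = (0.23105 − 0.26744)/0.03244 = -0.03639/0.03244 = -1.122.
p-value = P(Z > -1.122) ≈ 0.8690.

z = -1.122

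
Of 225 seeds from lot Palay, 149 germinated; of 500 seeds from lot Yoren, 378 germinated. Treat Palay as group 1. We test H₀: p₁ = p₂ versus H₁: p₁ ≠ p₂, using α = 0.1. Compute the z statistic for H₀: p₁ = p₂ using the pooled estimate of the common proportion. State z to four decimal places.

z = -2.6218

p̂₁ = 149/225 ≈ 0.662222, p̂₂ = 378/500 ≈ 0.756000.
Pooled p̂ = (149+378)/(225+500) = 527/725 = 0.726897.
SE = √(0.198518 × 0.00644444) = 0.035768.
z = (0.662222 − 0.756000)/0.035768 = -0.093778/0.035768 = -2.6218.
p-value = 2·P(Z > 2.622) ≈ 0.0087, so at α = 0.1 we reject H₀.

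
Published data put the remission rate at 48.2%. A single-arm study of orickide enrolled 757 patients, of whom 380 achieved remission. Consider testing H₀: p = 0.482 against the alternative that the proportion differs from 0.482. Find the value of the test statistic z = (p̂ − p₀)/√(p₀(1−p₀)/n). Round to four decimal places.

p̂ = 380/757 ≈ 0.5019815.
Under H₀, SE = √(0.482·0.518/757) = √(0.000329823) = 0.0181610.
z = (0.5019815 − 0.482)/0.0181610 = 0.0199815/0.0181610 = 1.1002.
Two-sided p-value ≈ 2·Φ(−1.100) = 0.2712.

z = 1.1002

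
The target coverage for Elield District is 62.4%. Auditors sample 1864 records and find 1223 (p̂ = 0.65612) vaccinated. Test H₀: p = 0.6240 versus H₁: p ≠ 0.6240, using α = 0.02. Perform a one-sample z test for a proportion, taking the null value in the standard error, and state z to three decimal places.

p̂ = 1223/1864 ≈ 0.65612.
SE = √(p₀(1−p₀)/n) = √(0.23462/1864) = 0.01122.
z = (0.65612 − 0.624)/0.01122 = 0.03212/0.01122 = 2.863.
Two-sided p-value ≈ 2·Φ(−2.863) = 0.0042; since p < α = 0.02, reject H₀.

z = 2.863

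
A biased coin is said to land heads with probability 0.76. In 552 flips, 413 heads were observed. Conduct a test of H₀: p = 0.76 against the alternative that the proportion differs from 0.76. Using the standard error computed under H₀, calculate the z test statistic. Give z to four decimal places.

p̂ = 413/552 ≈ 0.748188.
Standard error under H₀: √(0.76×0.24/552) = 0.018178.
z = (0.748188 − 0.76)/0.018178 = -0.011812/0.018178 = -0.6498.

z = -0.6498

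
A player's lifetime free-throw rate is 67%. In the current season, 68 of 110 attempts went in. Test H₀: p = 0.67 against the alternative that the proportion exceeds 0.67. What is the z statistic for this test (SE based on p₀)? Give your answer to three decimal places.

p̂ = 68/110 ≈ 0.61818.
Standard error under H₀: √(0.67×0.33/110) = 0.04483.
z = (0.61818 − 0.67)/0.04483 = -0.05182/0.04483 = -1.156.

z = -1.156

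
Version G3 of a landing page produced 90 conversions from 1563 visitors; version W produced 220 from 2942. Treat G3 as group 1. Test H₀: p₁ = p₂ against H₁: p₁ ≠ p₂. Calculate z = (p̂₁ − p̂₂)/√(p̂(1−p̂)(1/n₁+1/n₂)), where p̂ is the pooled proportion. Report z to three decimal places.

z = -2.171

p̂₁ = 90/1563 = 0.057582, p̂₂ = 220/2942 = 0.074779.
Pooled p̂ = (90+220)/(1563+2942) = 310/4505 = 0.068812.
SE = √(p̂(1−p̂)(1/n₁+1/n₂)) = √(0.068812·0.931188·0.0009797) = √(6.27765e-05) = 0.007923.
z = (0.057582 − 0.074779)/0.007923 = -0.017197/0.007923 = -2.171.
Two-sided p-value ≈ 2·Φ(−2.171) = 0.0300.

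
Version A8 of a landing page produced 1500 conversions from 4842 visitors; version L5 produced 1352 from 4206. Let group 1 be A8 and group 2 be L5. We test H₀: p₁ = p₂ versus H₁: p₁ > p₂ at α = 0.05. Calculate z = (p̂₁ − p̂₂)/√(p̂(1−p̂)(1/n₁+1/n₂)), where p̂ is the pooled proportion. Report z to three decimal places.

z = -1.190

p̂₁ = 1500/4842 = 0.309789, p̂₂ = 1352/4206 = 0.321446.
Pooled p̂ = (1500+1352)/(4842+4206) = 2852/9048 = 0.315208.
SE = √(p̂(1−p̂)(1/n₁+1/n₂)) = √(0.315208·0.684792·0.000444282) = √(9.5899e-05) = 0.009793.
z = (0.309789 − 0.321446)/0.009793 = -0.011657/0.009793 = -1.190.
p-value = P(Z > -1.190) ≈ 0.8830, so at α = 0.05 we fail to reject H₀.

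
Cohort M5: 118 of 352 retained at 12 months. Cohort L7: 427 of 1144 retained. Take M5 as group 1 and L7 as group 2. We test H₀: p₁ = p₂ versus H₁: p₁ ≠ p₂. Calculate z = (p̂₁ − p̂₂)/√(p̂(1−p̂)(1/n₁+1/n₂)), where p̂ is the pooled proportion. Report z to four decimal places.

p̂₁ = 118/352 ≈ 0.335227, p̂₂ = 427/1144 ≈ 0.373252.
Pooled p̂ = (118+427)/(352+1144) = 545/1496 = 0.364305.
SE = √(0.231587 × 0.00371503) = 0.029332.
z = (0.335227 − 0.373252)/0.029332 = -0.038025/0.029332 = -1.2964.
p-value = 2·P(Z > 1.296) ≈ 0.1949.

z = -1.2964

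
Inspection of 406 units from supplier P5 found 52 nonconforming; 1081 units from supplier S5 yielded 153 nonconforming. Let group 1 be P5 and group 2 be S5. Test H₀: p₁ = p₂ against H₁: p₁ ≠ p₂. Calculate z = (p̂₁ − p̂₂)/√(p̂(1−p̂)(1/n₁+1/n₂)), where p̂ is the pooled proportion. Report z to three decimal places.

z = -0.671

p̂₁ = 52/406 = 0.12808, p̂₂ = 153/1081 = 0.14154.
Pooled p̂ = (52+153)/(406+1081) = 205/1487 = 0.13786.
SE = √(0.118856 × 0.00338812) = 0.02007.
z = (0.12808 − 0.14154)/0.02007 = -0.01346/0.02007 = -0.671.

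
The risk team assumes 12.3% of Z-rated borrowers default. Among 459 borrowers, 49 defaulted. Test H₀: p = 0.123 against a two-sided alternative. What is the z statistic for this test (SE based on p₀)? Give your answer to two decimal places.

z = -1.06

p̂ = 49/459 = 0.1068.
Standard error under H₀: √(0.123×0.877/459) = 0.0153.
z = (0.1068 − 0.123)/0.0153 = -0.0162/0.0153 = -1.06.
Two-sided p-value ≈ 2·Φ(−1.060) = 0.2893.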